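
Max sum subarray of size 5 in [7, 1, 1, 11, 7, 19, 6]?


[0:5]: 27
[1:6]: 39
[2:7]: 44

Max: 44 at [2:7]


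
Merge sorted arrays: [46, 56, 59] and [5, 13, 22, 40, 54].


Take 5 from B
Take 13 from B
Take 22 from B
Take 40 from B
Take 46 from A
Take 54 from B

Merged: [5, 13, 22, 40, 46, 54, 56, 59]


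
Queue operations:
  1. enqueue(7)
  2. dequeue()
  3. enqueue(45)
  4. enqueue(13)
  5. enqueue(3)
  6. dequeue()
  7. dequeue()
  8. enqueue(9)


enqueue(7) -> [7]
dequeue()->7, []
enqueue(45) -> [45]
enqueue(13) -> [45, 13]
enqueue(3) -> [45, 13, 3]
dequeue()->45, [13, 3]
dequeue()->13, [3]
enqueue(9) -> [3, 9]

Final queue: [3, 9]


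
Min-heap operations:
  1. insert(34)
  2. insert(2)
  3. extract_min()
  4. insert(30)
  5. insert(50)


insert(34) -> [34]
insert(2) -> [2, 34]
extract_min()->2, [34]
insert(30) -> [30, 34]
insert(50) -> [30, 34, 50]

Final heap: [30, 34, 50]


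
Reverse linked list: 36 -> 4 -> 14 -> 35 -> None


Step 1: curr=36, set curr.next=prev(None) | reversed so far: 36
Step 2: curr=4, set curr.next=prev(36) | reversed so far: 4 -> 36
Step 3: curr=14, set curr.next=prev(4) | reversed so far: 14 -> 4 -> 36
Step 4: curr=35, set curr.next=prev(14) | reversed so far: 35 -> 14 -> 4 -> 36

35 -> 14 -> 4 -> 36 -> None


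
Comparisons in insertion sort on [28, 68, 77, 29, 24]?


Algorithm: insertion sort
Input: [28, 68, 77, 29, 24]
Sorted: [24, 28, 29, 68, 77]

9


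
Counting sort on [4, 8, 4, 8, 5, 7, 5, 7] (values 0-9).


Input: [4, 8, 4, 8, 5, 7, 5, 7]
Counts: [0, 0, 0, 0, 2, 2, 0, 2, 2, 0]

Sorted: [4, 4, 5, 5, 7, 7, 8, 8]


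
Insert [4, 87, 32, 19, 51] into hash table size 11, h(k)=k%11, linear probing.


Insert 4: h=4 -> slot 4
Insert 87: h=10 -> slot 10
Insert 32: h=10, 1 probes -> slot 0
Insert 19: h=8 -> slot 8
Insert 51: h=7 -> slot 7

Table: [32, None, None, None, 4, None, None, 51, 19, None, 87]


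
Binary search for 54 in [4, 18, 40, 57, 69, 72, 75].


Step 1: lo=0, hi=6, mid=3, val=57
Step 2: lo=0, hi=2, mid=1, val=18
Step 3: lo=2, hi=2, mid=2, val=40

Not found


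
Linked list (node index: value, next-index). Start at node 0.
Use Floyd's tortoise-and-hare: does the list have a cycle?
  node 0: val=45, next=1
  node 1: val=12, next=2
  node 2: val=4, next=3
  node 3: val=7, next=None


Floyd's tortoise (slow, +1) and hare (fast, +2):
  init: slow=0, fast=0
  step 1: slow=1, fast=2
  step 2: fast 2->3->None, no cycle

Cycle: no


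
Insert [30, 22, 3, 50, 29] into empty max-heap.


Insert 30: [30]
Insert 22: [30, 22]
Insert 3: [30, 22, 3]
Insert 50: [50, 30, 3, 22]
Insert 29: [50, 30, 3, 22, 29]

Final heap: [50, 30, 3, 22, 29]


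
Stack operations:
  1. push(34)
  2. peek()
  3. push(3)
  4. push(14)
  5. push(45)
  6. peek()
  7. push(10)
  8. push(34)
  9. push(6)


push(34) -> [34]
peek()->34
push(3) -> [34, 3]
push(14) -> [34, 3, 14]
push(45) -> [34, 3, 14, 45]
peek()->45
push(10) -> [34, 3, 14, 45, 10]
push(34) -> [34, 3, 14, 45, 10, 34]
push(6) -> [34, 3, 14, 45, 10, 34, 6]

Final stack: [34, 3, 14, 45, 10, 34, 6]


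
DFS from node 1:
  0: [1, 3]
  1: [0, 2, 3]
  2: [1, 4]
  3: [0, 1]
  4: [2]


Visit 1, push [3, 2, 0]
Visit 0, push [3]
Visit 3, push []
Visit 2, push [4]
Visit 4, push []

DFS order: [1, 0, 3, 2, 4]


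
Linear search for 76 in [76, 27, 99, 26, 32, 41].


i=0: 76==76 found!

Found at 0, 1 comps


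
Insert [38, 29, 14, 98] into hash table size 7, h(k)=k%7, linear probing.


Insert 38: h=3 -> slot 3
Insert 29: h=1 -> slot 1
Insert 14: h=0 -> slot 0
Insert 98: h=0, 2 probes -> slot 2

Table: [14, 29, 98, 38, None, None, None]


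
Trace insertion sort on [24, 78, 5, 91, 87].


Initial: [24, 78, 5, 91, 87]
Insert 78: [24, 78, 5, 91, 87]
Insert 5: [5, 24, 78, 91, 87]
Insert 91: [5, 24, 78, 91, 87]
Insert 87: [5, 24, 78, 87, 91]

Sorted: [5, 24, 78, 87, 91]


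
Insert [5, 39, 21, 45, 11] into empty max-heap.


Insert 5: [5]
Insert 39: [39, 5]
Insert 21: [39, 5, 21]
Insert 45: [45, 39, 21, 5]
Insert 11: [45, 39, 21, 5, 11]

Final heap: [45, 39, 21, 5, 11]


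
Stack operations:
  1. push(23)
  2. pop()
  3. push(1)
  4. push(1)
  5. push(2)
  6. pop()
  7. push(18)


push(23) -> [23]
pop()->23, []
push(1) -> [1]
push(1) -> [1, 1]
push(2) -> [1, 1, 2]
pop()->2, [1, 1]
push(18) -> [1, 1, 18]

Final stack: [1, 1, 18]


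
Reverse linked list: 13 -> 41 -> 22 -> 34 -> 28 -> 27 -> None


Step 1: curr=13, set curr.next=prev(None) | reversed so far: 13
Step 2: curr=41, set curr.next=prev(13) | reversed so far: 41 -> 13
Step 3: curr=22, set curr.next=prev(41) | reversed so far: 22 -> 41 -> 13
Step 4: curr=34, set curr.next=prev(22) | reversed so far: 34 -> 22 -> 41 -> 13
Step 5: curr=28, set curr.next=prev(34) | reversed so far: 28 -> 34 -> 22 -> 41 -> 13
Step 6: curr=27, set curr.next=prev(28) | reversed so far: 27 -> 28 -> 34 -> 22 -> 41 -> 13

27 -> 28 -> 34 -> 22 -> 41 -> 13 -> None


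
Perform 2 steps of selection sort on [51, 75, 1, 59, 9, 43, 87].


Initial: [51, 75, 1, 59, 9, 43, 87]
Step 1: min=1 at 2
  Swap: [1, 75, 51, 59, 9, 43, 87]
Step 2: min=9 at 4
  Swap: [1, 9, 51, 59, 75, 43, 87]

After 2 steps: [1, 9, 51, 59, 75, 43, 87]


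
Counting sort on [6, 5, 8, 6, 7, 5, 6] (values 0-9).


Input: [6, 5, 8, 6, 7, 5, 6]
Counts: [0, 0, 0, 0, 0, 2, 3, 1, 1, 0]

Sorted: [5, 5, 6, 6, 6, 7, 8]


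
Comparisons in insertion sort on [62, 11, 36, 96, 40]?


Algorithm: insertion sort
Input: [62, 11, 36, 96, 40]
Sorted: [11, 36, 40, 62, 96]

7


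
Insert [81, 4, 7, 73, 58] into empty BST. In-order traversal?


Insert 81: root
Insert 4: L from 81
Insert 7: L from 81 -> R from 4
Insert 73: L from 81 -> R from 4 -> R from 7
Insert 58: L from 81 -> R from 4 -> R from 7 -> L from 73

In-order: [4, 7, 58, 73, 81]


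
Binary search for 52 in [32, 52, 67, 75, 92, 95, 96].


Step 1: lo=0, hi=6, mid=3, val=75
Step 2: lo=0, hi=2, mid=1, val=52

Found at index 1


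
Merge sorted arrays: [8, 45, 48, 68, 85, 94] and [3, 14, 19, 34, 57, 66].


Take 3 from B
Take 8 from A
Take 14 from B
Take 19 from B
Take 34 from B
Take 45 from A
Take 48 from A
Take 57 from B
Take 66 from B

Merged: [3, 8, 14, 19, 34, 45, 48, 57, 66, 68, 85, 94]


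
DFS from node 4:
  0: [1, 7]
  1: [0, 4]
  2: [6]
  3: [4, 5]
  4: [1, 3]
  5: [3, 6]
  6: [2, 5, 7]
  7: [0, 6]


Visit 4, push [3, 1]
Visit 1, push [0]
Visit 0, push [7]
Visit 7, push [6]
Visit 6, push [5, 2]
Visit 2, push []
Visit 5, push [3]
Visit 3, push []

DFS order: [4, 1, 0, 7, 6, 2, 5, 3]


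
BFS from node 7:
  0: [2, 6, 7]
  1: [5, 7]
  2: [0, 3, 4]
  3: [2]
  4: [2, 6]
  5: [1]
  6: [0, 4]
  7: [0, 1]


Visit 7, enqueue [0, 1]
Visit 0, enqueue [2, 6]
Visit 1, enqueue [5]
Visit 2, enqueue [3, 4]
Visit 6, enqueue []
Visit 5, enqueue []
Visit 3, enqueue []
Visit 4, enqueue []

BFS order: [7, 0, 1, 2, 6, 5, 3, 4]


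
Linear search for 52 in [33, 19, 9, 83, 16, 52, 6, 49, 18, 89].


i=0: 33!=52
i=1: 19!=52
i=2: 9!=52
i=3: 83!=52
i=4: 16!=52
i=5: 52==52 found!

Found at 5, 6 comps


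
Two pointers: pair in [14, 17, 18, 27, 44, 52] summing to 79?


lo=0(14)+hi=5(52)=66
lo=1(17)+hi=5(52)=69
lo=2(18)+hi=5(52)=70
lo=3(27)+hi=5(52)=79

Yes: 27+52=79


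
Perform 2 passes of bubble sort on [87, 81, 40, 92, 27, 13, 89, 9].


Initial: [87, 81, 40, 92, 27, 13, 89, 9]
Pass 1: [81, 40, 87, 27, 13, 89, 9, 92] (6 swaps)
Pass 2: [40, 81, 27, 13, 87, 9, 89, 92] (4 swaps)

After 2 passes: [40, 81, 27, 13, 87, 9, 89, 92]


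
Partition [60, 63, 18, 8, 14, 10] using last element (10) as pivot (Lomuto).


Pivot: 10
  8 <= 10: swap -> [8, 63, 18, 60, 14, 10]
Place pivot at 1: [8, 10, 18, 60, 14, 63]

Partitioned: [8, 10, 18, 60, 14, 63]


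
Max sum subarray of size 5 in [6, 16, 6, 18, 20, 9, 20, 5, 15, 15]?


[0:5]: 66
[1:6]: 69
[2:7]: 73
[3:8]: 72
[4:9]: 69
[5:10]: 64

Max: 73 at [2:7]


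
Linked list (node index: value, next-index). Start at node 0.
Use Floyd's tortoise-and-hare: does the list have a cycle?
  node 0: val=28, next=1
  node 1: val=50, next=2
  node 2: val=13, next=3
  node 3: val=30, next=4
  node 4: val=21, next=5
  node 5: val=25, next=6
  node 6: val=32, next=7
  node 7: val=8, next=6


Floyd's tortoise (slow, +1) and hare (fast, +2):
  init: slow=0, fast=0
  step 1: slow=1, fast=2
  step 2: slow=2, fast=4
  step 3: slow=3, fast=6
  step 4: slow=4, fast=6
  step 5: slow=5, fast=6
  step 6: slow=6, fast=6
  slow == fast at node 6: cycle detected

Cycle: yes


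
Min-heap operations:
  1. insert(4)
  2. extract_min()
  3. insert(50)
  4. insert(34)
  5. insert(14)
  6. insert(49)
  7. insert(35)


insert(4) -> [4]
extract_min()->4, []
insert(50) -> [50]
insert(34) -> [34, 50]
insert(14) -> [14, 50, 34]
insert(49) -> [14, 49, 34, 50]
insert(35) -> [14, 35, 34, 50, 49]

Final heap: [14, 35, 34, 50, 49]


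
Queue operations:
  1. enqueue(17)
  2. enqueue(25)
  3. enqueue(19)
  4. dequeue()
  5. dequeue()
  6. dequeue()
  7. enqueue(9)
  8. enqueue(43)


enqueue(17) -> [17]
enqueue(25) -> [17, 25]
enqueue(19) -> [17, 25, 19]
dequeue()->17, [25, 19]
dequeue()->25, [19]
dequeue()->19, []
enqueue(9) -> [9]
enqueue(43) -> [9, 43]

Final queue: [9, 43]


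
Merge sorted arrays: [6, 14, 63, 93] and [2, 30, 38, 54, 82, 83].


Take 2 from B
Take 6 from A
Take 14 from A
Take 30 from B
Take 38 from B
Take 54 from B
Take 63 from A
Take 82 from B
Take 83 from B

Merged: [2, 6, 14, 30, 38, 54, 63, 82, 83, 93]


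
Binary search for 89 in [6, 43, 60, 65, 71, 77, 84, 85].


Step 1: lo=0, hi=7, mid=3, val=65
Step 2: lo=4, hi=7, mid=5, val=77
Step 3: lo=6, hi=7, mid=6, val=84
Step 4: lo=7, hi=7, mid=7, val=85

Not found


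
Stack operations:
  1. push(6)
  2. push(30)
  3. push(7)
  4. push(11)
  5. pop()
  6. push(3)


push(6) -> [6]
push(30) -> [6, 30]
push(7) -> [6, 30, 7]
push(11) -> [6, 30, 7, 11]
pop()->11, [6, 30, 7]
push(3) -> [6, 30, 7, 3]

Final stack: [6, 30, 7, 3]


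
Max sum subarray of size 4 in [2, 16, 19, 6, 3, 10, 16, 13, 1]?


[0:4]: 43
[1:5]: 44
[2:6]: 38
[3:7]: 35
[4:8]: 42
[5:9]: 40

Max: 44 at [1:5]


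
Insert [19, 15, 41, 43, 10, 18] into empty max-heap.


Insert 19: [19]
Insert 15: [19, 15]
Insert 41: [41, 15, 19]
Insert 43: [43, 41, 19, 15]
Insert 10: [43, 41, 19, 15, 10]
Insert 18: [43, 41, 19, 15, 10, 18]

Final heap: [43, 41, 19, 15, 10, 18]


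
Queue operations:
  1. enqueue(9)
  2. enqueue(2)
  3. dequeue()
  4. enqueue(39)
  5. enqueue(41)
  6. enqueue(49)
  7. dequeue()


enqueue(9) -> [9]
enqueue(2) -> [9, 2]
dequeue()->9, [2]
enqueue(39) -> [2, 39]
enqueue(41) -> [2, 39, 41]
enqueue(49) -> [2, 39, 41, 49]
dequeue()->2, [39, 41, 49]

Final queue: [39, 41, 49]


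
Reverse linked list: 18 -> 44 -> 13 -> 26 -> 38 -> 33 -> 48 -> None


Step 1: curr=18, set curr.next=prev(None) | reversed so far: 18
Step 2: curr=44, set curr.next=prev(18) | reversed so far: 44 -> 18
Step 3: curr=13, set curr.next=prev(44) | reversed so far: 13 -> 44 -> 18
Step 4: curr=26, set curr.next=prev(13) | reversed so far: 26 -> 13 -> 44 -> 18
Step 5: curr=38, set curr.next=prev(26) | reversed so far: 38 -> 26 -> 13 -> 44 -> 18
Step 6: curr=33, set curr.next=prev(38) | reversed so far: 33 -> 38 -> 26 -> 13 -> 44 -> 18
Step 7: curr=48, set curr.next=prev(33) | reversed so far: 48 -> 33 -> 38 -> 26 -> 13 -> 44 -> 18

48 -> 33 -> 38 -> 26 -> 13 -> 44 -> 18 -> None


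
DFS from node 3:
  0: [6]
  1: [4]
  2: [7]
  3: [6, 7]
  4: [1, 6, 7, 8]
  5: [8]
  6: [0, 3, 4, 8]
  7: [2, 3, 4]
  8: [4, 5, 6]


Visit 3, push [7, 6]
Visit 6, push [8, 4, 0]
Visit 0, push []
Visit 4, push [8, 7, 1]
Visit 1, push []
Visit 7, push [2]
Visit 2, push []
Visit 8, push [5]
Visit 5, push []

DFS order: [3, 6, 0, 4, 1, 7, 2, 8, 5]


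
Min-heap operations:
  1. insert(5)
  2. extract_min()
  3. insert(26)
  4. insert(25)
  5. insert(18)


insert(5) -> [5]
extract_min()->5, []
insert(26) -> [26]
insert(25) -> [25, 26]
insert(18) -> [18, 26, 25]

Final heap: [18, 26, 25]


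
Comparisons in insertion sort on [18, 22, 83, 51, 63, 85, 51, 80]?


Algorithm: insertion sort
Input: [18, 22, 83, 51, 63, 85, 51, 80]
Sorted: [18, 22, 51, 51, 63, 80, 83, 85]

14


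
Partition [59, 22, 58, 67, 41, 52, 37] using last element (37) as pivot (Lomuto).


Pivot: 37
  22 <= 37: swap -> [22, 59, 58, 67, 41, 52, 37]
Place pivot at 1: [22, 37, 58, 67, 41, 52, 59]

Partitioned: [22, 37, 58, 67, 41, 52, 59]


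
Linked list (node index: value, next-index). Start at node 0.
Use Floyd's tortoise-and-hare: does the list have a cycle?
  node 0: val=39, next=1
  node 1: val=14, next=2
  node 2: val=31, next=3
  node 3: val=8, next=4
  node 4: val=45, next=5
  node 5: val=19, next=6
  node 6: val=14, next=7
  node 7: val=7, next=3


Floyd's tortoise (slow, +1) and hare (fast, +2):
  init: slow=0, fast=0
  step 1: slow=1, fast=2
  step 2: slow=2, fast=4
  step 3: slow=3, fast=6
  step 4: slow=4, fast=3
  step 5: slow=5, fast=5
  slow == fast at node 5: cycle detected

Cycle: yes


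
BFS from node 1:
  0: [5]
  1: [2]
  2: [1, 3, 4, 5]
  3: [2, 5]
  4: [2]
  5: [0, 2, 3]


Visit 1, enqueue [2]
Visit 2, enqueue [3, 4, 5]
Visit 3, enqueue []
Visit 4, enqueue []
Visit 5, enqueue [0]
Visit 0, enqueue []

BFS order: [1, 2, 3, 4, 5, 0]


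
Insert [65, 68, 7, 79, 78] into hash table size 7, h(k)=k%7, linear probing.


Insert 65: h=2 -> slot 2
Insert 68: h=5 -> slot 5
Insert 7: h=0 -> slot 0
Insert 79: h=2, 1 probes -> slot 3
Insert 78: h=1 -> slot 1

Table: [7, 78, 65, 79, None, 68, None]


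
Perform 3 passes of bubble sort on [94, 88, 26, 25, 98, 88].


Initial: [94, 88, 26, 25, 98, 88]
Pass 1: [88, 26, 25, 94, 88, 98] (4 swaps)
Pass 2: [26, 25, 88, 88, 94, 98] (3 swaps)
Pass 3: [25, 26, 88, 88, 94, 98] (1 swaps)

After 3 passes: [25, 26, 88, 88, 94, 98]


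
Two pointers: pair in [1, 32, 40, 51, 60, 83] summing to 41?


lo=0(1)+hi=5(83)=84
lo=0(1)+hi=4(60)=61
lo=0(1)+hi=3(51)=52
lo=0(1)+hi=2(40)=41

Yes: 1+40=41


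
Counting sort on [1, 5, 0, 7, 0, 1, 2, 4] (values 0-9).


Input: [1, 5, 0, 7, 0, 1, 2, 4]
Counts: [2, 2, 1, 0, 1, 1, 0, 1, 0, 0]

Sorted: [0, 0, 1, 1, 2, 4, 5, 7]


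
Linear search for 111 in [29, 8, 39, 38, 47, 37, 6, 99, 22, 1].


i=0: 29!=111
i=1: 8!=111
i=2: 39!=111
i=3: 38!=111
i=4: 47!=111
i=5: 37!=111
i=6: 6!=111
i=7: 99!=111
i=8: 22!=111
i=9: 1!=111

Not found, 10 comps


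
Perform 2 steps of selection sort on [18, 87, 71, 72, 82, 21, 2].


Initial: [18, 87, 71, 72, 82, 21, 2]
Step 1: min=2 at 6
  Swap: [2, 87, 71, 72, 82, 21, 18]
Step 2: min=18 at 6
  Swap: [2, 18, 71, 72, 82, 21, 87]

After 2 steps: [2, 18, 71, 72, 82, 21, 87]


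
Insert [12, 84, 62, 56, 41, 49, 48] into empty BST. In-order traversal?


Insert 12: root
Insert 84: R from 12
Insert 62: R from 12 -> L from 84
Insert 56: R from 12 -> L from 84 -> L from 62
Insert 41: R from 12 -> L from 84 -> L from 62 -> L from 56
Insert 49: R from 12 -> L from 84 -> L from 62 -> L from 56 -> R from 41
Insert 48: R from 12 -> L from 84 -> L from 62 -> L from 56 -> R from 41 -> L from 49

In-order: [12, 41, 48, 49, 56, 62, 84]


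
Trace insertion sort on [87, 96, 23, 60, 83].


Initial: [87, 96, 23, 60, 83]
Insert 96: [87, 96, 23, 60, 83]
Insert 23: [23, 87, 96, 60, 83]
Insert 60: [23, 60, 87, 96, 83]
Insert 83: [23, 60, 83, 87, 96]

Sorted: [23, 60, 83, 87, 96]


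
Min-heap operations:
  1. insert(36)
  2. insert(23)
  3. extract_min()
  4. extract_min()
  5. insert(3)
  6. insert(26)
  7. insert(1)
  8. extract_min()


insert(36) -> [36]
insert(23) -> [23, 36]
extract_min()->23, [36]
extract_min()->36, []
insert(3) -> [3]
insert(26) -> [3, 26]
insert(1) -> [1, 26, 3]
extract_min()->1, [3, 26]

Final heap: [3, 26]


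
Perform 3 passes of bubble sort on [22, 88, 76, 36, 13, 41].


Initial: [22, 88, 76, 36, 13, 41]
Pass 1: [22, 76, 36, 13, 41, 88] (4 swaps)
Pass 2: [22, 36, 13, 41, 76, 88] (3 swaps)
Pass 3: [22, 13, 36, 41, 76, 88] (1 swaps)

After 3 passes: [22, 13, 36, 41, 76, 88]


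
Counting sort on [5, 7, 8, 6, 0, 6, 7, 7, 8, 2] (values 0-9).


Input: [5, 7, 8, 6, 0, 6, 7, 7, 8, 2]
Counts: [1, 0, 1, 0, 0, 1, 2, 3, 2, 0]

Sorted: [0, 2, 5, 6, 6, 7, 7, 7, 8, 8]


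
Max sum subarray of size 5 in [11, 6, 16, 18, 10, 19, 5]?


[0:5]: 61
[1:6]: 69
[2:7]: 68

Max: 69 at [1:6]


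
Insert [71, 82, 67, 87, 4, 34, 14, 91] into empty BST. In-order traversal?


Insert 71: root
Insert 82: R from 71
Insert 67: L from 71
Insert 87: R from 71 -> R from 82
Insert 4: L from 71 -> L from 67
Insert 34: L from 71 -> L from 67 -> R from 4
Insert 14: L from 71 -> L from 67 -> R from 4 -> L from 34
Insert 91: R from 71 -> R from 82 -> R from 87

In-order: [4, 14, 34, 67, 71, 82, 87, 91]


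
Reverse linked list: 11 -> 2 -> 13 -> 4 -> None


Step 1: curr=11, set curr.next=prev(None) | reversed so far: 11
Step 2: curr=2, set curr.next=prev(11) | reversed so far: 2 -> 11
Step 3: curr=13, set curr.next=prev(2) | reversed so far: 13 -> 2 -> 11
Step 4: curr=4, set curr.next=prev(13) | reversed so far: 4 -> 13 -> 2 -> 11

4 -> 13 -> 2 -> 11 -> None


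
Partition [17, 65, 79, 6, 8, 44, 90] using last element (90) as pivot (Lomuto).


Pivot: 90
  17 <= 90: advance i (no swap)
  65 <= 90: advance i (no swap)
  79 <= 90: advance i (no swap)
  6 <= 90: advance i (no swap)
  8 <= 90: advance i (no swap)
  44 <= 90: advance i (no swap)
Place pivot at 6: [17, 65, 79, 6, 8, 44, 90]

Partitioned: [17, 65, 79, 6, 8, 44, 90]


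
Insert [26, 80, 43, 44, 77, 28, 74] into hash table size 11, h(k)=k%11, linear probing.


Insert 26: h=4 -> slot 4
Insert 80: h=3 -> slot 3
Insert 43: h=10 -> slot 10
Insert 44: h=0 -> slot 0
Insert 77: h=0, 1 probes -> slot 1
Insert 28: h=6 -> slot 6
Insert 74: h=8 -> slot 8

Table: [44, 77, None, 80, 26, None, 28, None, 74, None, 43]


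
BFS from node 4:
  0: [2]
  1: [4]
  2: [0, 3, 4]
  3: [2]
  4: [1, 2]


Visit 4, enqueue [1, 2]
Visit 1, enqueue []
Visit 2, enqueue [0, 3]
Visit 0, enqueue []
Visit 3, enqueue []

BFS order: [4, 1, 2, 0, 3]


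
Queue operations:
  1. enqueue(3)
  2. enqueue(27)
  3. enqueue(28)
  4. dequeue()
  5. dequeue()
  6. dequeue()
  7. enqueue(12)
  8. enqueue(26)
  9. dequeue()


enqueue(3) -> [3]
enqueue(27) -> [3, 27]
enqueue(28) -> [3, 27, 28]
dequeue()->3, [27, 28]
dequeue()->27, [28]
dequeue()->28, []
enqueue(12) -> [12]
enqueue(26) -> [12, 26]
dequeue()->12, [26]

Final queue: [26]


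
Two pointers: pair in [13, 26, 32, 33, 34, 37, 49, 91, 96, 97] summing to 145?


lo=0(13)+hi=9(97)=110
lo=1(26)+hi=9(97)=123
lo=2(32)+hi=9(97)=129
lo=3(33)+hi=9(97)=130
lo=4(34)+hi=9(97)=131
lo=5(37)+hi=9(97)=134
lo=6(49)+hi=9(97)=146
lo=6(49)+hi=8(96)=145

Yes: 49+96=145


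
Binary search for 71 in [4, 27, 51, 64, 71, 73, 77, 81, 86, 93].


Step 1: lo=0, hi=9, mid=4, val=71

Found at index 4


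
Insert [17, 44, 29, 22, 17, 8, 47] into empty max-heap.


Insert 17: [17]
Insert 44: [44, 17]
Insert 29: [44, 17, 29]
Insert 22: [44, 22, 29, 17]
Insert 17: [44, 22, 29, 17, 17]
Insert 8: [44, 22, 29, 17, 17, 8]
Insert 47: [47, 22, 44, 17, 17, 8, 29]

Final heap: [47, 22, 44, 17, 17, 8, 29]


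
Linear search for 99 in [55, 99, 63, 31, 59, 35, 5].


i=0: 55!=99
i=1: 99==99 found!

Found at 1, 2 comps


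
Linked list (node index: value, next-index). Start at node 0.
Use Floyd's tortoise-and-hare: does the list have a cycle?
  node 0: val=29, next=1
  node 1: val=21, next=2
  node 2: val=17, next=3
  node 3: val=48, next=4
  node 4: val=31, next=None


Floyd's tortoise (slow, +1) and hare (fast, +2):
  init: slow=0, fast=0
  step 1: slow=1, fast=2
  step 2: slow=2, fast=4
  step 3: fast -> None, no cycle

Cycle: no


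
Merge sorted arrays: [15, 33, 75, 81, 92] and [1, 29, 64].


Take 1 from B
Take 15 from A
Take 29 from B
Take 33 from A
Take 64 from B

Merged: [1, 15, 29, 33, 64, 75, 81, 92]


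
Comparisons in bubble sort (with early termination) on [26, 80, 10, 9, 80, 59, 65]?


Algorithm: bubble sort (with early termination)
Input: [26, 80, 10, 9, 80, 59, 65]
Sorted: [9, 10, 26, 59, 65, 80, 80]

18


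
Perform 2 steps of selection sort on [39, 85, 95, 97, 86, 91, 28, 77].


Initial: [39, 85, 95, 97, 86, 91, 28, 77]
Step 1: min=28 at 6
  Swap: [28, 85, 95, 97, 86, 91, 39, 77]
Step 2: min=39 at 6
  Swap: [28, 39, 95, 97, 86, 91, 85, 77]

After 2 steps: [28, 39, 95, 97, 86, 91, 85, 77]


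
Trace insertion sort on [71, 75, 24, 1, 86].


Initial: [71, 75, 24, 1, 86]
Insert 75: [71, 75, 24, 1, 86]
Insert 24: [24, 71, 75, 1, 86]
Insert 1: [1, 24, 71, 75, 86]
Insert 86: [1, 24, 71, 75, 86]

Sorted: [1, 24, 71, 75, 86]


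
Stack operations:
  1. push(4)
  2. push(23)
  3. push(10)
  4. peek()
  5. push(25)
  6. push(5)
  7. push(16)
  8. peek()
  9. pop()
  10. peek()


push(4) -> [4]
push(23) -> [4, 23]
push(10) -> [4, 23, 10]
peek()->10
push(25) -> [4, 23, 10, 25]
push(5) -> [4, 23, 10, 25, 5]
push(16) -> [4, 23, 10, 25, 5, 16]
peek()->16
pop()->16, [4, 23, 10, 25, 5]
peek()->5

Final stack: [4, 23, 10, 25, 5]


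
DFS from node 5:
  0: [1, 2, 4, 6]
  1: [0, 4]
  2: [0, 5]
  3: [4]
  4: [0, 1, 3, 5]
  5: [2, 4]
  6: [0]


Visit 5, push [4, 2]
Visit 2, push [0]
Visit 0, push [6, 4, 1]
Visit 1, push [4]
Visit 4, push [3]
Visit 3, push []
Visit 6, push []

DFS order: [5, 2, 0, 1, 4, 3, 6]


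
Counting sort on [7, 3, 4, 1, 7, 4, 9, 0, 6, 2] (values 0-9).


Input: [7, 3, 4, 1, 7, 4, 9, 0, 6, 2]
Counts: [1, 1, 1, 1, 2, 0, 1, 2, 0, 1]

Sorted: [0, 1, 2, 3, 4, 4, 6, 7, 7, 9]


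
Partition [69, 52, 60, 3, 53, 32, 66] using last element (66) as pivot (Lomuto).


Pivot: 66
  52 <= 66: swap -> [52, 69, 60, 3, 53, 32, 66]
  60 <= 66: swap -> [52, 60, 69, 3, 53, 32, 66]
  3 <= 66: swap -> [52, 60, 3, 69, 53, 32, 66]
  53 <= 66: swap -> [52, 60, 3, 53, 69, 32, 66]
  32 <= 66: swap -> [52, 60, 3, 53, 32, 69, 66]
Place pivot at 5: [52, 60, 3, 53, 32, 66, 69]

Partitioned: [52, 60, 3, 53, 32, 66, 69]


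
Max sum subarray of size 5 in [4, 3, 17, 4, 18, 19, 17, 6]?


[0:5]: 46
[1:6]: 61
[2:7]: 75
[3:8]: 64

Max: 75 at [2:7]


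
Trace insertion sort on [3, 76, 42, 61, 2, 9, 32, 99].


Initial: [3, 76, 42, 61, 2, 9, 32, 99]
Insert 76: [3, 76, 42, 61, 2, 9, 32, 99]
Insert 42: [3, 42, 76, 61, 2, 9, 32, 99]
Insert 61: [3, 42, 61, 76, 2, 9, 32, 99]
Insert 2: [2, 3, 42, 61, 76, 9, 32, 99]
Insert 9: [2, 3, 9, 42, 61, 76, 32, 99]
Insert 32: [2, 3, 9, 32, 42, 61, 76, 99]
Insert 99: [2, 3, 9, 32, 42, 61, 76, 99]

Sorted: [2, 3, 9, 32, 42, 61, 76, 99]


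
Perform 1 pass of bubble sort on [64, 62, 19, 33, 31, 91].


Initial: [64, 62, 19, 33, 31, 91]
Pass 1: [62, 19, 33, 31, 64, 91] (4 swaps)

After 1 pass: [62, 19, 33, 31, 64, 91]


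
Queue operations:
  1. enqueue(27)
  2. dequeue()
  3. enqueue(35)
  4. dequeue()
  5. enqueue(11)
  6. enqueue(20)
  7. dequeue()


enqueue(27) -> [27]
dequeue()->27, []
enqueue(35) -> [35]
dequeue()->35, []
enqueue(11) -> [11]
enqueue(20) -> [11, 20]
dequeue()->11, [20]

Final queue: [20]


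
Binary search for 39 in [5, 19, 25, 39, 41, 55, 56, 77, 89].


Step 1: lo=0, hi=8, mid=4, val=41
Step 2: lo=0, hi=3, mid=1, val=19
Step 3: lo=2, hi=3, mid=2, val=25
Step 4: lo=3, hi=3, mid=3, val=39

Found at index 3


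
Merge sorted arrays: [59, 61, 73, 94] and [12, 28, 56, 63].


Take 12 from B
Take 28 from B
Take 56 from B
Take 59 from A
Take 61 from A
Take 63 from B

Merged: [12, 28, 56, 59, 61, 63, 73, 94]


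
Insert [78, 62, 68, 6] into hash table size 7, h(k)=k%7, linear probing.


Insert 78: h=1 -> slot 1
Insert 62: h=6 -> slot 6
Insert 68: h=5 -> slot 5
Insert 6: h=6, 1 probes -> slot 0

Table: [6, 78, None, None, None, 68, 62]


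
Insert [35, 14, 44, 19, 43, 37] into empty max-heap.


Insert 35: [35]
Insert 14: [35, 14]
Insert 44: [44, 14, 35]
Insert 19: [44, 19, 35, 14]
Insert 43: [44, 43, 35, 14, 19]
Insert 37: [44, 43, 37, 14, 19, 35]

Final heap: [44, 43, 37, 14, 19, 35]


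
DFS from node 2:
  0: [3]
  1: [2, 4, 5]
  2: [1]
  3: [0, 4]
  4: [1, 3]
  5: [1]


Visit 2, push [1]
Visit 1, push [5, 4]
Visit 4, push [3]
Visit 3, push [0]
Visit 0, push []
Visit 5, push []

DFS order: [2, 1, 4, 3, 0, 5]


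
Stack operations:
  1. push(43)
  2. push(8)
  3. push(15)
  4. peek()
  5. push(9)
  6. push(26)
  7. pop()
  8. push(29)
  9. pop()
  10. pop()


push(43) -> [43]
push(8) -> [43, 8]
push(15) -> [43, 8, 15]
peek()->15
push(9) -> [43, 8, 15, 9]
push(26) -> [43, 8, 15, 9, 26]
pop()->26, [43, 8, 15, 9]
push(29) -> [43, 8, 15, 9, 29]
pop()->29, [43, 8, 15, 9]
pop()->9, [43, 8, 15]

Final stack: [43, 8, 15]


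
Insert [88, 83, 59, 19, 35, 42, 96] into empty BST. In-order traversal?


Insert 88: root
Insert 83: L from 88
Insert 59: L from 88 -> L from 83
Insert 19: L from 88 -> L from 83 -> L from 59
Insert 35: L from 88 -> L from 83 -> L from 59 -> R from 19
Insert 42: L from 88 -> L from 83 -> L from 59 -> R from 19 -> R from 35
Insert 96: R from 88

In-order: [19, 35, 42, 59, 83, 88, 96]


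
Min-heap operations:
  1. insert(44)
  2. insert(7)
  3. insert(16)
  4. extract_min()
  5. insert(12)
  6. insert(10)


insert(44) -> [44]
insert(7) -> [7, 44]
insert(16) -> [7, 44, 16]
extract_min()->7, [16, 44]
insert(12) -> [12, 44, 16]
insert(10) -> [10, 12, 16, 44]

Final heap: [10, 12, 16, 44]


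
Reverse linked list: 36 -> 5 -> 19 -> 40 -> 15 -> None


Step 1: curr=36, set curr.next=prev(None) | reversed so far: 36
Step 2: curr=5, set curr.next=prev(36) | reversed so far: 5 -> 36
Step 3: curr=19, set curr.next=prev(5) | reversed so far: 19 -> 5 -> 36
Step 4: curr=40, set curr.next=prev(19) | reversed so far: 40 -> 19 -> 5 -> 36
Step 5: curr=15, set curr.next=prev(40) | reversed so far: 15 -> 40 -> 19 -> 5 -> 36

15 -> 40 -> 19 -> 5 -> 36 -> None


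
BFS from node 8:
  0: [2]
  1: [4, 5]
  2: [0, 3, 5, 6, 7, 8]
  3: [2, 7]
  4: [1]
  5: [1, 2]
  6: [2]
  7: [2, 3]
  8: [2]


Visit 8, enqueue [2]
Visit 2, enqueue [0, 3, 5, 6, 7]
Visit 0, enqueue []
Visit 3, enqueue []
Visit 5, enqueue [1]
Visit 6, enqueue []
Visit 7, enqueue []
Visit 1, enqueue [4]
Visit 4, enqueue []

BFS order: [8, 2, 0, 3, 5, 6, 7, 1, 4]


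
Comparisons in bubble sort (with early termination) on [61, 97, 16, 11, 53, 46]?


Algorithm: bubble sort (with early termination)
Input: [61, 97, 16, 11, 53, 46]
Sorted: [11, 16, 46, 53, 61, 97]

14


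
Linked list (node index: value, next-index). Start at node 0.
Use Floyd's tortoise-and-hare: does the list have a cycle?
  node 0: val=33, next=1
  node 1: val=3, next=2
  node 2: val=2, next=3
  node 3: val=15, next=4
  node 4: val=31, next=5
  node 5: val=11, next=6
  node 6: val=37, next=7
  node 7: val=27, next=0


Floyd's tortoise (slow, +1) and hare (fast, +2):
  init: slow=0, fast=0
  step 1: slow=1, fast=2
  step 2: slow=2, fast=4
  step 3: slow=3, fast=6
  step 4: slow=4, fast=0
  step 5: slow=5, fast=2
  step 6: slow=6, fast=4
  step 7: slow=7, fast=6
  step 8: slow=0, fast=0
  slow == fast at node 0: cycle detected

Cycle: yes


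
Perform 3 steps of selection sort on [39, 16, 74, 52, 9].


Initial: [39, 16, 74, 52, 9]
Step 1: min=9 at 4
  Swap: [9, 16, 74, 52, 39]
Step 2: min=16 at 1
  Swap: [9, 16, 74, 52, 39]
Step 3: min=39 at 4
  Swap: [9, 16, 39, 52, 74]

After 3 steps: [9, 16, 39, 52, 74]


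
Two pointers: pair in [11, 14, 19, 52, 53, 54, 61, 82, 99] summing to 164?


lo=0(11)+hi=8(99)=110
lo=1(14)+hi=8(99)=113
lo=2(19)+hi=8(99)=118
lo=3(52)+hi=8(99)=151
lo=4(53)+hi=8(99)=152
lo=5(54)+hi=8(99)=153
lo=6(61)+hi=8(99)=160
lo=7(82)+hi=8(99)=181

No pair found


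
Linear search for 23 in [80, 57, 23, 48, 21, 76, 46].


i=0: 80!=23
i=1: 57!=23
i=2: 23==23 found!

Found at 2, 3 comps


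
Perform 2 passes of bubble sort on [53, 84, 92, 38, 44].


Initial: [53, 84, 92, 38, 44]
Pass 1: [53, 84, 38, 44, 92] (2 swaps)
Pass 2: [53, 38, 44, 84, 92] (2 swaps)

After 2 passes: [53, 38, 44, 84, 92]


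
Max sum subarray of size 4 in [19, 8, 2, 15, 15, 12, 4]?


[0:4]: 44
[1:5]: 40
[2:6]: 44
[3:7]: 46

Max: 46 at [3:7]


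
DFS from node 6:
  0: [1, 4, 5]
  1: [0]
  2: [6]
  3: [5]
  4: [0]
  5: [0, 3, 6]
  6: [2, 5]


Visit 6, push [5, 2]
Visit 2, push []
Visit 5, push [3, 0]
Visit 0, push [4, 1]
Visit 1, push []
Visit 4, push []
Visit 3, push []

DFS order: [6, 2, 5, 0, 1, 4, 3]


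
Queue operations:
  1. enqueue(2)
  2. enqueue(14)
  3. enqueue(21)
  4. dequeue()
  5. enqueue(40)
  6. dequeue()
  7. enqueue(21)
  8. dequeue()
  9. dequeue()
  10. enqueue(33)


enqueue(2) -> [2]
enqueue(14) -> [2, 14]
enqueue(21) -> [2, 14, 21]
dequeue()->2, [14, 21]
enqueue(40) -> [14, 21, 40]
dequeue()->14, [21, 40]
enqueue(21) -> [21, 40, 21]
dequeue()->21, [40, 21]
dequeue()->40, [21]
enqueue(33) -> [21, 33]

Final queue: [21, 33]


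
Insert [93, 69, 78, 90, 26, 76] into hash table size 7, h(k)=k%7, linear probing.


Insert 93: h=2 -> slot 2
Insert 69: h=6 -> slot 6
Insert 78: h=1 -> slot 1
Insert 90: h=6, 1 probes -> slot 0
Insert 26: h=5 -> slot 5
Insert 76: h=6, 4 probes -> slot 3

Table: [90, 78, 93, 76, None, 26, 69]


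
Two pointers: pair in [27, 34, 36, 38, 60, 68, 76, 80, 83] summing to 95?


lo=0(27)+hi=8(83)=110
lo=0(27)+hi=7(80)=107
lo=0(27)+hi=6(76)=103
lo=0(27)+hi=5(68)=95

Yes: 27+68=95


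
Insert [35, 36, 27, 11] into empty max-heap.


Insert 35: [35]
Insert 36: [36, 35]
Insert 27: [36, 35, 27]
Insert 11: [36, 35, 27, 11]

Final heap: [36, 35, 27, 11]


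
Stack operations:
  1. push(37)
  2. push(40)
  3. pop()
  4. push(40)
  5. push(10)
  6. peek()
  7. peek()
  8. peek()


push(37) -> [37]
push(40) -> [37, 40]
pop()->40, [37]
push(40) -> [37, 40]
push(10) -> [37, 40, 10]
peek()->10
peek()->10
peek()->10

Final stack: [37, 40, 10]


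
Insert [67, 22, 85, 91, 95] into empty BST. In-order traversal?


Insert 67: root
Insert 22: L from 67
Insert 85: R from 67
Insert 91: R from 67 -> R from 85
Insert 95: R from 67 -> R from 85 -> R from 91

In-order: [22, 67, 85, 91, 95]


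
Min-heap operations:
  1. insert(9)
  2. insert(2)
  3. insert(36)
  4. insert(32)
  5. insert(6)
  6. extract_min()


insert(9) -> [9]
insert(2) -> [2, 9]
insert(36) -> [2, 9, 36]
insert(32) -> [2, 9, 36, 32]
insert(6) -> [2, 6, 36, 32, 9]
extract_min()->2, [6, 9, 36, 32]

Final heap: [6, 9, 36, 32]


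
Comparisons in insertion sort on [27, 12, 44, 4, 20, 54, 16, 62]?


Algorithm: insertion sort
Input: [27, 12, 44, 4, 20, 54, 16, 62]
Sorted: [4, 12, 16, 20, 27, 44, 54, 62]

15


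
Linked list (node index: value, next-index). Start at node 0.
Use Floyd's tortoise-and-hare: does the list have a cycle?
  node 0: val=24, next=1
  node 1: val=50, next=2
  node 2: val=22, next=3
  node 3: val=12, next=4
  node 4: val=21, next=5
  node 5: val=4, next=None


Floyd's tortoise (slow, +1) and hare (fast, +2):
  init: slow=0, fast=0
  step 1: slow=1, fast=2
  step 2: slow=2, fast=4
  step 3: fast 4->5->None, no cycle

Cycle: no


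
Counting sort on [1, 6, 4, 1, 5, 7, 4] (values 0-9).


Input: [1, 6, 4, 1, 5, 7, 4]
Counts: [0, 2, 0, 0, 2, 1, 1, 1, 0, 0]

Sorted: [1, 1, 4, 4, 5, 6, 7]


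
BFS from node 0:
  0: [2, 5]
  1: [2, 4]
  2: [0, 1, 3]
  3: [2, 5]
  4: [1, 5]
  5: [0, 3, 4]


Visit 0, enqueue [2, 5]
Visit 2, enqueue [1, 3]
Visit 5, enqueue [4]
Visit 1, enqueue []
Visit 3, enqueue []
Visit 4, enqueue []

BFS order: [0, 2, 5, 1, 3, 4]


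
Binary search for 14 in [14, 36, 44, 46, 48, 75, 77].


Step 1: lo=0, hi=6, mid=3, val=46
Step 2: lo=0, hi=2, mid=1, val=36
Step 3: lo=0, hi=0, mid=0, val=14

Found at index 0


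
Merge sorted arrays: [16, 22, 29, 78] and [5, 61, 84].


Take 5 from B
Take 16 from A
Take 22 from A
Take 29 from A
Take 61 from B
Take 78 from A

Merged: [5, 16, 22, 29, 61, 78, 84]


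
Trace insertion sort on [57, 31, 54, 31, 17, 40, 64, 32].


Initial: [57, 31, 54, 31, 17, 40, 64, 32]
Insert 31: [31, 57, 54, 31, 17, 40, 64, 32]
Insert 54: [31, 54, 57, 31, 17, 40, 64, 32]
Insert 31: [31, 31, 54, 57, 17, 40, 64, 32]
Insert 17: [17, 31, 31, 54, 57, 40, 64, 32]
Insert 40: [17, 31, 31, 40, 54, 57, 64, 32]
Insert 64: [17, 31, 31, 40, 54, 57, 64, 32]
Insert 32: [17, 31, 31, 32, 40, 54, 57, 64]

Sorted: [17, 31, 31, 32, 40, 54, 57, 64]


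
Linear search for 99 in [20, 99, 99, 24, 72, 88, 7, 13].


i=0: 20!=99
i=1: 99==99 found!

Found at 1, 2 comps


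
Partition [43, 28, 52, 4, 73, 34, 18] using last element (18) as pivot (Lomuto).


Pivot: 18
  4 <= 18: swap -> [4, 28, 52, 43, 73, 34, 18]
Place pivot at 1: [4, 18, 52, 43, 73, 34, 28]

Partitioned: [4, 18, 52, 43, 73, 34, 28]


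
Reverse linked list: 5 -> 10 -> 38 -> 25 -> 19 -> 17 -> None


Step 1: curr=5, set curr.next=prev(None) | reversed so far: 5
Step 2: curr=10, set curr.next=prev(5) | reversed so far: 10 -> 5
Step 3: curr=38, set curr.next=prev(10) | reversed so far: 38 -> 10 -> 5
Step 4: curr=25, set curr.next=prev(38) | reversed so far: 25 -> 38 -> 10 -> 5
Step 5: curr=19, set curr.next=prev(25) | reversed so far: 19 -> 25 -> 38 -> 10 -> 5
Step 6: curr=17, set curr.next=prev(19) | reversed so far: 17 -> 19 -> 25 -> 38 -> 10 -> 5

17 -> 19 -> 25 -> 38 -> 10 -> 5 -> None


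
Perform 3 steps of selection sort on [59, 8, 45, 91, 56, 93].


Initial: [59, 8, 45, 91, 56, 93]
Step 1: min=8 at 1
  Swap: [8, 59, 45, 91, 56, 93]
Step 2: min=45 at 2
  Swap: [8, 45, 59, 91, 56, 93]
Step 3: min=56 at 4
  Swap: [8, 45, 56, 91, 59, 93]

After 3 steps: [8, 45, 56, 91, 59, 93]


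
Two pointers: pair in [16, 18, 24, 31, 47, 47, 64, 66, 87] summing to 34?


lo=0(16)+hi=8(87)=103
lo=0(16)+hi=7(66)=82
lo=0(16)+hi=6(64)=80
lo=0(16)+hi=5(47)=63
lo=0(16)+hi=4(47)=63
lo=0(16)+hi=3(31)=47
lo=0(16)+hi=2(24)=40
lo=0(16)+hi=1(18)=34

Yes: 16+18=34


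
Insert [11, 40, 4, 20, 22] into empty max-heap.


Insert 11: [11]
Insert 40: [40, 11]
Insert 4: [40, 11, 4]
Insert 20: [40, 20, 4, 11]
Insert 22: [40, 22, 4, 11, 20]

Final heap: [40, 22, 4, 11, 20]


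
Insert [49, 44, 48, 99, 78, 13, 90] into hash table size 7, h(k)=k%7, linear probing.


Insert 49: h=0 -> slot 0
Insert 44: h=2 -> slot 2
Insert 48: h=6 -> slot 6
Insert 99: h=1 -> slot 1
Insert 78: h=1, 2 probes -> slot 3
Insert 13: h=6, 5 probes -> slot 4
Insert 90: h=6, 6 probes -> slot 5

Table: [49, 99, 44, 78, 13, 90, 48]


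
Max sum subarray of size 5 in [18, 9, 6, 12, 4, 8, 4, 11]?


[0:5]: 49
[1:6]: 39
[2:7]: 34
[3:8]: 39

Max: 49 at [0:5]


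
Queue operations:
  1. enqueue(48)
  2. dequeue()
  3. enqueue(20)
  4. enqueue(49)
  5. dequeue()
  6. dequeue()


enqueue(48) -> [48]
dequeue()->48, []
enqueue(20) -> [20]
enqueue(49) -> [20, 49]
dequeue()->20, [49]
dequeue()->49, []

Final queue: []


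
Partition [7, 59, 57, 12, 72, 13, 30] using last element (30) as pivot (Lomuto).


Pivot: 30
  7 <= 30: advance i (no swap)
  12 <= 30: swap -> [7, 12, 57, 59, 72, 13, 30]
  13 <= 30: swap -> [7, 12, 13, 59, 72, 57, 30]
Place pivot at 3: [7, 12, 13, 30, 72, 57, 59]

Partitioned: [7, 12, 13, 30, 72, 57, 59]


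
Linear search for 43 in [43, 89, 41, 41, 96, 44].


i=0: 43==43 found!

Found at 0, 1 comps


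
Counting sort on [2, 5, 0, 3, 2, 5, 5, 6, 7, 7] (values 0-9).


Input: [2, 5, 0, 3, 2, 5, 5, 6, 7, 7]
Counts: [1, 0, 2, 1, 0, 3, 1, 2, 0, 0]

Sorted: [0, 2, 2, 3, 5, 5, 5, 6, 7, 7]


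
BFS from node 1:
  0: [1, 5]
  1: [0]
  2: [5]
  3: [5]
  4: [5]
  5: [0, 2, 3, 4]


Visit 1, enqueue [0]
Visit 0, enqueue [5]
Visit 5, enqueue [2, 3, 4]
Visit 2, enqueue []
Visit 3, enqueue []
Visit 4, enqueue []

BFS order: [1, 0, 5, 2, 3, 4]


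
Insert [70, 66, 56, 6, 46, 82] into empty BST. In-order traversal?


Insert 70: root
Insert 66: L from 70
Insert 56: L from 70 -> L from 66
Insert 6: L from 70 -> L from 66 -> L from 56
Insert 46: L from 70 -> L from 66 -> L from 56 -> R from 6
Insert 82: R from 70

In-order: [6, 46, 56, 66, 70, 82]


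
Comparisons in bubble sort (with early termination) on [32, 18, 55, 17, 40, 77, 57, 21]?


Algorithm: bubble sort (with early termination)
Input: [32, 18, 55, 17, 40, 77, 57, 21]
Sorted: [17, 18, 21, 32, 40, 55, 57, 77]

27


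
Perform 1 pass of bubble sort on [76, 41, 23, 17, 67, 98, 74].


Initial: [76, 41, 23, 17, 67, 98, 74]
Pass 1: [41, 23, 17, 67, 76, 74, 98] (5 swaps)

After 1 pass: [41, 23, 17, 67, 76, 74, 98]


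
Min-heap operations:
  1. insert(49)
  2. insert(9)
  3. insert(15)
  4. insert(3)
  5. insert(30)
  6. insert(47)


insert(49) -> [49]
insert(9) -> [9, 49]
insert(15) -> [9, 49, 15]
insert(3) -> [3, 9, 15, 49]
insert(30) -> [3, 9, 15, 49, 30]
insert(47) -> [3, 9, 15, 49, 30, 47]

Final heap: [3, 9, 15, 49, 30, 47]


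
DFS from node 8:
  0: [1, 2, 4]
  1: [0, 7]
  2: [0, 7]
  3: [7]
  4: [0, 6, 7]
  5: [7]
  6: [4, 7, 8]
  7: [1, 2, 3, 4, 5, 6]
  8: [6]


Visit 8, push [6]
Visit 6, push [7, 4]
Visit 4, push [7, 0]
Visit 0, push [2, 1]
Visit 1, push [7]
Visit 7, push [5, 3, 2]
Visit 2, push []
Visit 3, push []
Visit 5, push []

DFS order: [8, 6, 4, 0, 1, 7, 2, 3, 5]


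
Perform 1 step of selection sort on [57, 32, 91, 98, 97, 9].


Initial: [57, 32, 91, 98, 97, 9]
Step 1: min=9 at 5
  Swap: [9, 32, 91, 98, 97, 57]

After 1 step: [9, 32, 91, 98, 97, 57]


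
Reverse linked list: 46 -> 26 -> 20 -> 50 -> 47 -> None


Step 1: curr=46, set curr.next=prev(None) | reversed so far: 46
Step 2: curr=26, set curr.next=prev(46) | reversed so far: 26 -> 46
Step 3: curr=20, set curr.next=prev(26) | reversed so far: 20 -> 26 -> 46
Step 4: curr=50, set curr.next=prev(20) | reversed so far: 50 -> 20 -> 26 -> 46
Step 5: curr=47, set curr.next=prev(50) | reversed so far: 47 -> 50 -> 20 -> 26 -> 46

47 -> 50 -> 20 -> 26 -> 46 -> None


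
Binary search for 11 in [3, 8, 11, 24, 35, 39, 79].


Step 1: lo=0, hi=6, mid=3, val=24
Step 2: lo=0, hi=2, mid=1, val=8
Step 3: lo=2, hi=2, mid=2, val=11

Found at index 2


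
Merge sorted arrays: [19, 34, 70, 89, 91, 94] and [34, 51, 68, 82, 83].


Take 19 from A
Take 34 from A
Take 34 from B
Take 51 from B
Take 68 from B
Take 70 from A
Take 82 from B
Take 83 from B

Merged: [19, 34, 34, 51, 68, 70, 82, 83, 89, 91, 94]


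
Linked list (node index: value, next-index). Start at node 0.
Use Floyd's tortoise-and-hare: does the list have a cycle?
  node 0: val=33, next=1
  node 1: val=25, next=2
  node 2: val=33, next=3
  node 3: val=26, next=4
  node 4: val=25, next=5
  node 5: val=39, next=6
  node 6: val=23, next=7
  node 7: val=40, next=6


Floyd's tortoise (slow, +1) and hare (fast, +2):
  init: slow=0, fast=0
  step 1: slow=1, fast=2
  step 2: slow=2, fast=4
  step 3: slow=3, fast=6
  step 4: slow=4, fast=6
  step 5: slow=5, fast=6
  step 6: slow=6, fast=6
  slow == fast at node 6: cycle detected

Cycle: yes


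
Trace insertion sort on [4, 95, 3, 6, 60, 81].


Initial: [4, 95, 3, 6, 60, 81]
Insert 95: [4, 95, 3, 6, 60, 81]
Insert 3: [3, 4, 95, 6, 60, 81]
Insert 6: [3, 4, 6, 95, 60, 81]
Insert 60: [3, 4, 6, 60, 95, 81]
Insert 81: [3, 4, 6, 60, 81, 95]

Sorted: [3, 4, 6, 60, 81, 95]


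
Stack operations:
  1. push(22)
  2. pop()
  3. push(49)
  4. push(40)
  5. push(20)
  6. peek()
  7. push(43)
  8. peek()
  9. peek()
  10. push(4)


push(22) -> [22]
pop()->22, []
push(49) -> [49]
push(40) -> [49, 40]
push(20) -> [49, 40, 20]
peek()->20
push(43) -> [49, 40, 20, 43]
peek()->43
peek()->43
push(4) -> [49, 40, 20, 43, 4]

Final stack: [49, 40, 20, 43, 4]


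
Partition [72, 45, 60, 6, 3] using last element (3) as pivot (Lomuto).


Pivot: 3
Place pivot at 0: [3, 45, 60, 6, 72]

Partitioned: [3, 45, 60, 6, 72]


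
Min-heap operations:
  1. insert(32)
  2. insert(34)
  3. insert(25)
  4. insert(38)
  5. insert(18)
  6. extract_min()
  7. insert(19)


insert(32) -> [32]
insert(34) -> [32, 34]
insert(25) -> [25, 34, 32]
insert(38) -> [25, 34, 32, 38]
insert(18) -> [18, 25, 32, 38, 34]
extract_min()->18, [25, 34, 32, 38]
insert(19) -> [19, 25, 32, 38, 34]

Final heap: [19, 25, 32, 38, 34]


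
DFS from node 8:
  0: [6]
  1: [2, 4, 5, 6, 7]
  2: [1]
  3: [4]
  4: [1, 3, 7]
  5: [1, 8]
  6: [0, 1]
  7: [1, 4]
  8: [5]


Visit 8, push [5]
Visit 5, push [1]
Visit 1, push [7, 6, 4, 2]
Visit 2, push []
Visit 4, push [7, 3]
Visit 3, push []
Visit 7, push []
Visit 6, push [0]
Visit 0, push []

DFS order: [8, 5, 1, 2, 4, 3, 7, 6, 0]
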